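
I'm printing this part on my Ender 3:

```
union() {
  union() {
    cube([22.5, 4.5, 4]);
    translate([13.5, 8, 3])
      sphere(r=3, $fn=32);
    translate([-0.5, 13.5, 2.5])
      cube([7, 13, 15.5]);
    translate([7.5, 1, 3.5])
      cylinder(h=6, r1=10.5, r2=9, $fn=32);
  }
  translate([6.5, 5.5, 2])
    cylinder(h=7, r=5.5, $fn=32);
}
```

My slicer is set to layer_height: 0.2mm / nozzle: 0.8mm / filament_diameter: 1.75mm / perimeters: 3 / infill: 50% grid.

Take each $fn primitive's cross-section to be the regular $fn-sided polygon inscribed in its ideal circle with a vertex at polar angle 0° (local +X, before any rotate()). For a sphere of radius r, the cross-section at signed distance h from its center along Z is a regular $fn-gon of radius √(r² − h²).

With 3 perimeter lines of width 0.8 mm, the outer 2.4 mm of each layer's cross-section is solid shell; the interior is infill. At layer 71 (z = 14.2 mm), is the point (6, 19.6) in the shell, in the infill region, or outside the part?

At z = 14.2 mm: the cube is not intersected at this z (z outside [0, 4]); the sphere at (13.5, 8) is not intersected at this z (|z−center|=11.200 > r=3); the 7×13 cube at (-0.5, 13.5) contributes its full rectangle; the cone at (7.5, 1) is absent (z outside [3.5, 9.5]); Taking the union: only the 7×13 cube at (-0.5, 13.5) is present, so the union is just that shape — 1 connected region; the cylinder at (6.5, 5.5) is not intersected at this z (z outside [2, 9]); Combining (union): only the result so far is present, so the union is just that shape — 1 connected region. Overall, the cross-section is a single solid region. The nearest boundary edge runs (6.50, 13.50)→(6.50, 26.50); distance from the point to it = 0.50 mm. The point is inside the cross-section, 0.50 mm from the nearest boundary — within the 2.4 mm shell band (3 × 0.8).

shell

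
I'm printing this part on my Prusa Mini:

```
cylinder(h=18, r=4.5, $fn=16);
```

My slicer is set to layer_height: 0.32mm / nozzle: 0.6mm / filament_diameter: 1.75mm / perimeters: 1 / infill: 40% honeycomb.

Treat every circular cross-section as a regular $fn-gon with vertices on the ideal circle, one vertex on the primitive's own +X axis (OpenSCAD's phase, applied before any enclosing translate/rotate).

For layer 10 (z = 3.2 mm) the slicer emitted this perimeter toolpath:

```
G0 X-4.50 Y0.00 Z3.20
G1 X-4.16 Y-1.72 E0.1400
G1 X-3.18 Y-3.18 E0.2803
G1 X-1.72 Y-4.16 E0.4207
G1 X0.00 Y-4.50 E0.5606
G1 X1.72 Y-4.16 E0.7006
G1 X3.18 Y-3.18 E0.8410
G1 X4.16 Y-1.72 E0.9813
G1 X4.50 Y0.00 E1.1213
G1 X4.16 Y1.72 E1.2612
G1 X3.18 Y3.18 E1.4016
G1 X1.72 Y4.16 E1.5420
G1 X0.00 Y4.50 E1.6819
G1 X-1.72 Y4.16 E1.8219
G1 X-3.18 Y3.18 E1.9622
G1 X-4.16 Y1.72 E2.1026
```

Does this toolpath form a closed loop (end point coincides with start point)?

Start point (G0): (-4.50, 0.00). End point (last G1): the path does not return to the start — open.

no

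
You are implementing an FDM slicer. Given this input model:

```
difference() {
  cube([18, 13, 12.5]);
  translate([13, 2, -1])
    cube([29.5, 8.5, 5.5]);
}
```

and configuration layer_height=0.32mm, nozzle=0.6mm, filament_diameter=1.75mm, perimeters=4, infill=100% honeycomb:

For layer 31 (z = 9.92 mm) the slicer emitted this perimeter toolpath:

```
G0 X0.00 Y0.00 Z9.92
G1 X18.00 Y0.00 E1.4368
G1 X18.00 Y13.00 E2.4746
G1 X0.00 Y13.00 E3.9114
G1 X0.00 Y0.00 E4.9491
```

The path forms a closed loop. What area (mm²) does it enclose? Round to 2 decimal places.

234.00 mm²

Apply the shoelace formula to the sequence of (X, Y) vertices; enclosed area = 234.00 mm².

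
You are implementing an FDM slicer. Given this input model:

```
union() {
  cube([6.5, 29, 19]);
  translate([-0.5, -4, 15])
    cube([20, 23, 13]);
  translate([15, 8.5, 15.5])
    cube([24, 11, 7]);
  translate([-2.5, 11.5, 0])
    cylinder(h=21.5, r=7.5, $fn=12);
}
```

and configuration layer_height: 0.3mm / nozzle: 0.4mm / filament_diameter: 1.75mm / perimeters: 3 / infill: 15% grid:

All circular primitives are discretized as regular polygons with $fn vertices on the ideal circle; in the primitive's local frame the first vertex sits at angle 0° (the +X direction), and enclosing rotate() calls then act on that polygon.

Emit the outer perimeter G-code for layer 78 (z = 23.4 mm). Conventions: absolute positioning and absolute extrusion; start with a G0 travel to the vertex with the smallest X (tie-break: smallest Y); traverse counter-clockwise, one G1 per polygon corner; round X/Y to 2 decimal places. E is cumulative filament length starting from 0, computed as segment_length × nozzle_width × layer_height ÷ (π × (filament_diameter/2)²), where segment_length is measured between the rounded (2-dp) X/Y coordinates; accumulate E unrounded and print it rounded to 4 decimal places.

At z = 23.4 mm: the cube does not reach this height (z outside [0, 19]); the 20×23 cube at (-0.5, -4) contributes its full rectangle; the cube at (15, 8.5) is not intersected at this z (z outside [15.5, 22.5]); the cylinder at (-2.5, 11.5) is absent (z outside [0, 21.5]); Taking the union: only the 20×23 cube at (-0.5, -4) is present, so the union is just that shape — 1 connected region. The outline is a single polygon with 4 vertices. Extrusion per mm of travel: 0.4 × 0.3 / (π × 0.875²) = 0.049890. Accumulating E over each segment gives final E = 4.2906.

G0 X-0.50 Y-4.00 Z23.40
G1 X19.50 Y-4.00 E0.9978
G1 X19.50 Y19.00 E2.1453
G1 X-0.50 Y19.00 E3.1431
G1 X-0.50 Y-4.00 E4.2906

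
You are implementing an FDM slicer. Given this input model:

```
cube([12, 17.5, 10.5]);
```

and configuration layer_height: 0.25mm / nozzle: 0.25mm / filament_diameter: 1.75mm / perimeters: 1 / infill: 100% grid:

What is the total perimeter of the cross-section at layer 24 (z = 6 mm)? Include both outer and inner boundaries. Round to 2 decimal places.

59.00 mm

At z = 6 mm: the cube is present — its section is the full 12×17.5 rectangle (perimeter 59.00 mm). Overall, the cross-section is a single solid region. Total boundary length (outer) = 59.00 mm.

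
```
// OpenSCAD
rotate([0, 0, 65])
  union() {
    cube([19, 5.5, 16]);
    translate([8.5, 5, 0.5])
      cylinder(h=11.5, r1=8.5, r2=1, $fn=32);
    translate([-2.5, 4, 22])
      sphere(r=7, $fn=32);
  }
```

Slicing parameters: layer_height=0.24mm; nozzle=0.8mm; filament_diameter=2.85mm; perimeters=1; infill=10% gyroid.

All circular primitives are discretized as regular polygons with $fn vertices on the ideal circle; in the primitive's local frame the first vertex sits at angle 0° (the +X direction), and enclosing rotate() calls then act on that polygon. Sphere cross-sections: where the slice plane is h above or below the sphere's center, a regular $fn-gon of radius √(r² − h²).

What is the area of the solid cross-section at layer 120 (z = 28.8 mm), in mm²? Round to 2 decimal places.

8.62 mm²

At z = 28.8 mm: the cube is absent (z outside [0, 16]); the cone at (8.5, 5) does not reach this height (z outside [0.5, 12]); the sphere at (-2.5, 4): section is a regular 32-gon, circumradius = √(r²−h²) = √(7²−6.8²) = 1.661 (area = (32/2)·1.661²·sin(360°/32) = 8.62 mm²); Taking the union: only the r=7 sphere at (-2.5, 4) is present, so the union is just that shape — area = 8.62 mm²; (rotated 65° about Z; rotation is an isometry so areas/perimeters/island counts are preserved). Overall, the cross-section is a single solid region. Net area = 8.62 mm².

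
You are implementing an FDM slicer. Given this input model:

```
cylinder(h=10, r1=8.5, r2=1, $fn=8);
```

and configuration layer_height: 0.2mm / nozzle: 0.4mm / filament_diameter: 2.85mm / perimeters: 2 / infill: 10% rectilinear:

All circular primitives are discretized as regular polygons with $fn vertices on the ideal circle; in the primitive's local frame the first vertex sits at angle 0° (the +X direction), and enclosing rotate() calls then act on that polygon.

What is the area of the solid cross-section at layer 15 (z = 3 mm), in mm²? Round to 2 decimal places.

110.49 mm²

At z = 3 mm: the cone: at t=0.300 of its height the radius interpolates to r₁+(r₂−r₁)t = 6.250, giving a regular 8-gon of that circumradius (area = (8/2)·6.250²·sin(360°/8) = 110.49 mm²). Overall, the cross-section is a single solid region. Net area = 110.49 mm².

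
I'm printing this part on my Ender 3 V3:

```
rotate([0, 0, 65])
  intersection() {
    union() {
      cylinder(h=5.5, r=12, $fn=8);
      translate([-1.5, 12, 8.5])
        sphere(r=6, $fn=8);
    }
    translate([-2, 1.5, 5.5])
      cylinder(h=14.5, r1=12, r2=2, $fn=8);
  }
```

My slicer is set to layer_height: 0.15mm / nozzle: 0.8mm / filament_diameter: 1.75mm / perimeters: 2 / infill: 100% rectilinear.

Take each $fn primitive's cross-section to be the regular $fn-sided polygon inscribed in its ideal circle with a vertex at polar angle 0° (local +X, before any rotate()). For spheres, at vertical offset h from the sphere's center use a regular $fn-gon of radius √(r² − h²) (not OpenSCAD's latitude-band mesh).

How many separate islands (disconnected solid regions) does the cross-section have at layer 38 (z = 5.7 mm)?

1

At z = 5.7 mm: the cylinder is not intersected at this z (z outside [0, 5.5]); the sphere at (-1.5, 12): section is a regular 8-gon, circumradius = √(r²−h²) = √(6²−2.8²) = 5.307; Taking the union: only the r=6 sphere at (-1.5, 12) is present, so the union is just that shape — 1 connected region; the cone at (-2, 1.5) contributes a regular 8-gon of circumradius 11.862 (interpolated between r1=12 and r2=2 at t=0.014); After intersecting: the cone at (-2, 1.5) partially overlaps the result so far; clipping to the common part keeps 42.77 mm² — 1 connected region; (rotated 65° about Z; rotation is an isometry so areas/perimeters/island counts are preserved). Overall, the cross-section is a single solid region. Island count = 1.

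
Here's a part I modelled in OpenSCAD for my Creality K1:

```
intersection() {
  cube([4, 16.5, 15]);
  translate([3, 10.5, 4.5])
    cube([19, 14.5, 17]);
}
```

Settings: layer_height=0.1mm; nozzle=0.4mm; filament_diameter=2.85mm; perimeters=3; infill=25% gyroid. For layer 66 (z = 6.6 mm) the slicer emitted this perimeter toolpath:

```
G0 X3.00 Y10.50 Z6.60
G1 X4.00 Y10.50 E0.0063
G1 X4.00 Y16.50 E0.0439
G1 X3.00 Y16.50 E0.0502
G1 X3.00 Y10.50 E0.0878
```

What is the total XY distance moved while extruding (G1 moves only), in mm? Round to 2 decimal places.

14.00 mm

Sum the Euclidean lengths of each G1 segment: total = 14.00 mm.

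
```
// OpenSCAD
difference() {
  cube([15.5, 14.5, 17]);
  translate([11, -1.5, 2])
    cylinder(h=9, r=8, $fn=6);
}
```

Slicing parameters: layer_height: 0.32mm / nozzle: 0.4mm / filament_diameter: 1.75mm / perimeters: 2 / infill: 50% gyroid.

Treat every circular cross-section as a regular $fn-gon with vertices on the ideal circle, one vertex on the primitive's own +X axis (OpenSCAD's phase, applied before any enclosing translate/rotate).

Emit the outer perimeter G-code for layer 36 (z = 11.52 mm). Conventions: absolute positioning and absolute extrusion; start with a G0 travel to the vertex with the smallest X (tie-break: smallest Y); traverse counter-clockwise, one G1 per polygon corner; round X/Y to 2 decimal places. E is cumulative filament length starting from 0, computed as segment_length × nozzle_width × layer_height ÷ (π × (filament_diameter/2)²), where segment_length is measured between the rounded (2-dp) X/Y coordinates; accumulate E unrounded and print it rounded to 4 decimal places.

G0 X0.00 Y0.00 Z11.52
G1 X15.50 Y0.00 E0.8249
G1 X15.50 Y14.50 E1.5965
G1 X0.00 Y14.50 E2.4213
G1 X0.00 Y0.00 E3.1930

At z = 11.52 mm: the cube (footprint 15.5×14.5) is included at this height; the cylinder at (11, -1.5) is absent (z outside [2, 11]); Taking the first minus the rest: none of the subtracted shapes is present at this height, so the 15.5×14.5 cube is unchanged — 1 connected region. The outline is a single polygon with 4 vertices. Extrusion per mm of travel: 0.4 × 0.32 / (π × 0.875²) = 0.053216. Accumulating E over each segment gives final E = 3.1930.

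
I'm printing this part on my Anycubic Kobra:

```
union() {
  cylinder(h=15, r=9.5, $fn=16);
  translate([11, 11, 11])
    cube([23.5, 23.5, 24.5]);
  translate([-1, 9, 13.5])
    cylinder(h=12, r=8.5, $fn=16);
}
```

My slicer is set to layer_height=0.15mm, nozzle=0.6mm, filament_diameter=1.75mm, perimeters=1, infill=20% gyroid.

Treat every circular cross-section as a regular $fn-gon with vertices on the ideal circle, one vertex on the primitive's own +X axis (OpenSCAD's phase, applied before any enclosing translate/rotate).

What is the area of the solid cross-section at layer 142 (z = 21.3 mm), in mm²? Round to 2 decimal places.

At z = 21.3 mm: the cylinder is not intersected at this z (z outside [0, 15]); the cube at (11, 11) is present — its section is the full 23.5×23.5 rectangle (area 552.25 mm²); the r=8.5 cylinder at (-1, 9) gives a regular 16-gon of circumradius 8.5 (constant along its height) (area = (16/2)·8.500²·sin(360°/16) = 221.19 mm²); Combining (union): the 2 present regions are separate (no shared area or edge), so areas and boundary lengths simply add and each stays a separate island — area = 773.44 mm². Overall, the cross-section has 2 separate islands. Net area = 773.44 mm².

773.44 mm²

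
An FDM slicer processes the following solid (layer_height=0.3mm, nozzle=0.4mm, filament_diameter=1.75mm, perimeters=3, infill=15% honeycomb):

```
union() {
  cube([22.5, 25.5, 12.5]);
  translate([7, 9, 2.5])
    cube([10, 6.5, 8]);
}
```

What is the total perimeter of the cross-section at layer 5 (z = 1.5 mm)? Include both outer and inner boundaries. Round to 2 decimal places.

At z = 1.5 mm: the cube (footprint 22.5×25.5) is included at this height (perimeter 96.00 mm); the cube at (7, 9) is not intersected at this z (z outside [2.5, 10.5]); Combining (union): only the 22.5×25.5 cube is present, so the union is just that shape — boundary = 96.00 mm. Overall, the cross-section is a single solid region. Total boundary length (outer) = 96.00 mm.

96.00 mm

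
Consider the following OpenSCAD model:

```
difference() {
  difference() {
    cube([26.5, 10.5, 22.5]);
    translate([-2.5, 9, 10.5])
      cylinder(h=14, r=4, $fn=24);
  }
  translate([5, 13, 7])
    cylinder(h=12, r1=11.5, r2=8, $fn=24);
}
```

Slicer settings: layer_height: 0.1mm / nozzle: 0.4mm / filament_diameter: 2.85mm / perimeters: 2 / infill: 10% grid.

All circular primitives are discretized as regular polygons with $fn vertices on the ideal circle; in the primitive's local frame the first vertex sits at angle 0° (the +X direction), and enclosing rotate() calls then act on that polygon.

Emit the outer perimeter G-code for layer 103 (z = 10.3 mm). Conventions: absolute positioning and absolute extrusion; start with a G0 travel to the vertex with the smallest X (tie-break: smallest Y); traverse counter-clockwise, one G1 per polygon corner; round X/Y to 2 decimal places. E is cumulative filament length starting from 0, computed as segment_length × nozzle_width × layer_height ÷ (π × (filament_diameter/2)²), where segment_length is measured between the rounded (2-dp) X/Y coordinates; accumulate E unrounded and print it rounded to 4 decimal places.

At z = 10.3 mm: the 26.5×10.5 cube contributes its full rectangle; the cylinder at (-2.5, 9) does not reach this height (z outside [10.5, 24.5]); Subtracting the remaining from the first: none of the subtracted shapes is present at this height, so the 26.5×10.5 cube is unchanged — 1 connected region; the cone at (5, 13) contributes a regular 24-gon of circumradius 10.537 (interpolated between r1=11.5 and r2=8 at t=0.275); Subtracting the remaining from the first: starting from the result so far, the cone at (5, 13) partially overlaps it — only the 98.10 mm² overlap (of its 344.87 mm²) is removed, clipping the outline — 1 connected region. The outline is a single polygon with 12 vertices. Extrusion per mm of travel: 0.4 × 0.1 / (π × 1.425²) = 0.006270. Accumulating E over each segment gives final E = 0.4467.

G0 X0.00 Y0.00 Z10.30
G1 X26.50 Y0.00 E0.1662
G1 X26.50 Y10.50 E0.2320
G1 X15.21 Y10.50 E0.3028
G1 X15.18 Y10.27 E0.3042
G1 X14.13 Y7.73 E0.3215
G1 X12.45 Y5.55 E0.3387
G1 X10.27 Y3.87 E0.3560
G1 X7.73 Y2.82 E0.3732
G1 X5.00 Y2.46 E0.3905
G1 X2.27 Y2.82 E0.4078
G1 X0.00 Y3.76 E0.4232
G1 X0.00 Y0.00 E0.4467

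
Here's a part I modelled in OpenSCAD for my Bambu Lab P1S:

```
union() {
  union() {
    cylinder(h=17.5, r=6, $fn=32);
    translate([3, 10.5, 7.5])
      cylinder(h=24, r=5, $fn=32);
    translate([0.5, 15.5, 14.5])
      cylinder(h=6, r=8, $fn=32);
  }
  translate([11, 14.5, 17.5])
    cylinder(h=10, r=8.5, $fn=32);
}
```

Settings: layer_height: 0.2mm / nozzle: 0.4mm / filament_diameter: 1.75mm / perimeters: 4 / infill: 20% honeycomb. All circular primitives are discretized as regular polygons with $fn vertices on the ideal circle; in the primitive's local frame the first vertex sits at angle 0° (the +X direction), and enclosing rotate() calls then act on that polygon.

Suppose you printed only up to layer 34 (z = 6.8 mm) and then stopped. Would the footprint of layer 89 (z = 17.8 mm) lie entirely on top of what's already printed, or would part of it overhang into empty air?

Compare the two slices. At z = 6.8: the r=6 cylinder gives a regular 32-gon of circumradius 6 (constant along its height) (area = (32/2)·6.000²·sin(360°/32) = 112.37 mm²); the cylinder at (3, 10.5) is absent (z outside [7.5, 31.5]); the cylinder at (0.5, 15.5) does not reach this height (z outside [14.5, 20.5]); Taking the union: only the r=6 cylinder is present, so the union is just that shape — area = 112.37 mm²; the cylinder at (11, 14.5) is absent (z outside [17.5, 27.5]); Combining (union): only that combined region is present, so the union is just that shape — area = 112.37 mm². At z = 17.8: the cylinder does not reach this height (z outside [0, 17.5]); the r=5 cylinder at (3, 10.5) gives a regular 32-gon of circumradius 5 (constant along its height) (area = (32/2)·5.000²·sin(360°/32) = 78.04 mm²); the r=8 cylinder at (0.5, 15.5) contributes a regular 32-gon of circumradius 8 (area = (32/2)·8.000²·sin(360°/32) = 199.77 mm²); Combining (union): the regions partially overlap — summed areas 277.81 mm² minus the doubly-counted overlap 57.23 mm² gives 220.58 mm² — area = 220.58 mm²; the cylinder at (11, 14.5): section is a regular 32-gon, circumradius r=8.5 (area = (32/2)·8.500²·sin(360°/32) = 225.52 mm²); Merging all regions: the regions partially overlap — summed areas 446.10 mm² minus the doubly-counted overlap 58.82 mm² gives 387.28 mm² — area = 387.28 mm². Checking containment: at z = 17.8 the cross-section extends beyond the z = 6.8 cross-section by about 387.26 mm².

part overhangs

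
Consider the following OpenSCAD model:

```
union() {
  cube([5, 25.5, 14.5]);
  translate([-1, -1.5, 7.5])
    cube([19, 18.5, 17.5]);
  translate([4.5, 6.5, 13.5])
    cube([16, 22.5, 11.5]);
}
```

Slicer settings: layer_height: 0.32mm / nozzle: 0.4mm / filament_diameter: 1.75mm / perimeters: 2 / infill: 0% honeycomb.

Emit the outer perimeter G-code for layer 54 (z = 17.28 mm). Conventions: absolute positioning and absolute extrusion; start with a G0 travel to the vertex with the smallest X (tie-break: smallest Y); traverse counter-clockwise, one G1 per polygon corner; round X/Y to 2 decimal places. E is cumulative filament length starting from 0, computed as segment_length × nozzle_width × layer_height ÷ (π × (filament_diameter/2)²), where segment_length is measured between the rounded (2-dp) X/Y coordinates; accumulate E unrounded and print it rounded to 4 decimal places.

At z = 17.28 mm: the cube is absent (z outside [0, 14.5]); the 19×18.5 cube at (-1, -1.5) contributes its full rectangle; the 16×22.5 cube at (4.5, 6.5) contributes its full rectangle; Combining (union): the regions partially overlap (shared area 141.75 mm²), so overlapping operands fuse into one piece — 1 connected region. The outline is a single polygon with 8 vertices. Extrusion per mm of travel: 0.4 × 0.32 / (π × 0.875²) = 0.053216. Accumulating E over each segment gives final E = 5.5345.

G0 X-1.00 Y-1.50 Z17.28
G1 X18.00 Y-1.50 E1.0111
G1 X18.00 Y6.50 E1.4368
G1 X20.50 Y6.50 E1.5699
G1 X20.50 Y29.00 E2.7672
G1 X4.50 Y29.00 E3.6187
G1 X4.50 Y17.00 E4.2573
G1 X-1.00 Y17.00 E4.5500
G1 X-1.00 Y-1.50 E5.5345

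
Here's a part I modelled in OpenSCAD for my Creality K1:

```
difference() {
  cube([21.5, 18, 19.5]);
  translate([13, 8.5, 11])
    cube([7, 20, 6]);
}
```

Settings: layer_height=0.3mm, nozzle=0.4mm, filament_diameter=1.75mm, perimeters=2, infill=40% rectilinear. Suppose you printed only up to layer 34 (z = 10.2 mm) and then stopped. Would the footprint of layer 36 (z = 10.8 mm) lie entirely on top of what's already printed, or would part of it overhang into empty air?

Compare the two slices. At z = 10.2: the 21.5×18 cube contributes its full rectangle (area 387.00 mm²); the cube at (13, 8.5) is absent (z outside [11, 17]); After the difference (first − rest): none of the subtracted shapes is present at this height, so the 21.5×18 cube is unchanged — area = 387.00 mm². At z = 10.8: the cube (footprint 21.5×18) is included at this height (area 387.00 mm²); the cube at (13, 8.5) is absent (z outside [11, 17]); Subtracting the remaining from the first: none of the subtracted shapes is present at this height, so the 21.5×18 cube is unchanged — area = 387.00 mm². Checking containment: the cross-section at z = 10.8 is a subset of the cross-section at z = 10.2.

entirely on top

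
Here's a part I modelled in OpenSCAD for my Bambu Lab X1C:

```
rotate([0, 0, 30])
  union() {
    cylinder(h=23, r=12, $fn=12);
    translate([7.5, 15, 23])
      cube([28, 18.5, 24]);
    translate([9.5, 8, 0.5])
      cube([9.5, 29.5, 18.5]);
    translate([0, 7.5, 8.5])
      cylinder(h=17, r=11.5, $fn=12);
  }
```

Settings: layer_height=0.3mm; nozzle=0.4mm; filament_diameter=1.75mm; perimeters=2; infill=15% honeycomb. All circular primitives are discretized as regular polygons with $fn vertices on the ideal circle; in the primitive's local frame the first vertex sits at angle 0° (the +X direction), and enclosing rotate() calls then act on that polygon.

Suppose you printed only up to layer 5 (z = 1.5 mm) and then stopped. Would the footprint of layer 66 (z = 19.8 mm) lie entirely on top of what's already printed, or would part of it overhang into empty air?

Compare the two slices. At z = 1.5: the r=12 cylinder gives a regular 12-gon of circumradius 12 (constant along its height) (area = (12/2)·12.000²·sin(360°/12) = 432.00 mm²); the cube at (7.5, 15) is not intersected at this z (z outside [23, 47]); the cube at (9.5, 8) is present — its section is the full 9.5×29.5 rectangle (area 280.25 mm²); the cylinder at (0, 7.5) is absent (z outside [8.5, 25.5]); Merging all regions: the 2 present regions are separate (no shared area or edge), so areas and boundary lengths simply add and each stays a separate island — area = 712.25 mm²; (whole slice rotated 30° about Z — lengths, areas and connectivity unchanged). At z = 19.8: the r=12 cylinder gives a regular 12-gon of circumradius 12 (constant along its height) (area = (12/2)·12.000²·sin(360°/12) = 432.00 mm²); the cube at (7.5, 15) is absent (z outside [23, 47]); the cube at (9.5, 8) is not intersected at this z (z outside [0.5, 19]); the r=11.5 cylinder at (0, 7.5) contributes a regular 12-gon of circumradius 11.5 (area = (12/2)·11.500²·sin(360°/12) = 396.75 mm²); Combining (union): the regions partially overlap — summed areas 828.75 mm² minus the doubly-counted overlap 245.19 mm² gives 583.56 mm² — area = 583.56 mm²; (rotated 30° about Z; rotation is an isometry so areas/perimeters/island counts are preserved). Checking containment: at z = 19.8 the cross-section extends beyond the z = 1.5 cross-section by about 145.35 mm².

part overhangs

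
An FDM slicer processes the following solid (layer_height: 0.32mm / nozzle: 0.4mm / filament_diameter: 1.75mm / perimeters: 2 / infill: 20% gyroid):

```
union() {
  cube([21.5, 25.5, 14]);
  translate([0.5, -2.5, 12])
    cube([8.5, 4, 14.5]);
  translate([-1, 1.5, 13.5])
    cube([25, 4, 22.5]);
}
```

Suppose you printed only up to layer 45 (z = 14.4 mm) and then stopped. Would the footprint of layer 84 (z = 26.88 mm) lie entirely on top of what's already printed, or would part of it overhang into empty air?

Compare the two slices. At z = 14.4: the cube is absent (z outside [0, 14]); the 8.5×4 cube at (0.5, -2.5) contributes its full rectangle (area 34.00 mm²); the 25×4 cube at (-1, 1.5) contributes its full rectangle (area 100.00 mm²); Merging all regions: the 2 present regions share edge segments without overlapping in area, so areas simply add but the touching pieces fuse into one outline (the shared edge portions become interior and drop out of the boundary) — area = 134.00 mm². At z = 26.88: the cube is not intersected at this z (z outside [0, 14]); the cube at (0.5, -2.5) is not intersected at this z (z outside [12, 26.5]); the cube at (-1, 1.5) (footprint 25×4) is included at this height (area 100.00 mm²); Taking the union: only the 25×4 cube at (-1, 1.5) is present, so the union is just that shape — area = 100.00 mm². Checking containment: the cross-section at z = 26.88 is a subset of the cross-section at z = 14.4.

entirely on top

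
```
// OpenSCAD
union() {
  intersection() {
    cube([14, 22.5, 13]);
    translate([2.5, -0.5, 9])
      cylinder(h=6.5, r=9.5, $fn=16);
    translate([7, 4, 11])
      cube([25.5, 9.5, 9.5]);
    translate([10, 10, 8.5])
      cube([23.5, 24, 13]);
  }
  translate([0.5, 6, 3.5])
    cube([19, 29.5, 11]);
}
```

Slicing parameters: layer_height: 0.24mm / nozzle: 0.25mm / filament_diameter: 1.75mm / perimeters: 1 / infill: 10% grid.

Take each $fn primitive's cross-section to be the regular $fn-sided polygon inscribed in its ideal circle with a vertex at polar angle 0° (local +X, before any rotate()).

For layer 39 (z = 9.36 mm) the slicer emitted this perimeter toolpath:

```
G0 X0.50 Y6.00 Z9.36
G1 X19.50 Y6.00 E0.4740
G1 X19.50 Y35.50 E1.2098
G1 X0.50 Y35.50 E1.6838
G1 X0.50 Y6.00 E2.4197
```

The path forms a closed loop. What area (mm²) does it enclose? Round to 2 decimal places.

560.50 mm²

Apply the shoelace formula to the sequence of (X, Y) vertices; enclosed area = 560.50 mm².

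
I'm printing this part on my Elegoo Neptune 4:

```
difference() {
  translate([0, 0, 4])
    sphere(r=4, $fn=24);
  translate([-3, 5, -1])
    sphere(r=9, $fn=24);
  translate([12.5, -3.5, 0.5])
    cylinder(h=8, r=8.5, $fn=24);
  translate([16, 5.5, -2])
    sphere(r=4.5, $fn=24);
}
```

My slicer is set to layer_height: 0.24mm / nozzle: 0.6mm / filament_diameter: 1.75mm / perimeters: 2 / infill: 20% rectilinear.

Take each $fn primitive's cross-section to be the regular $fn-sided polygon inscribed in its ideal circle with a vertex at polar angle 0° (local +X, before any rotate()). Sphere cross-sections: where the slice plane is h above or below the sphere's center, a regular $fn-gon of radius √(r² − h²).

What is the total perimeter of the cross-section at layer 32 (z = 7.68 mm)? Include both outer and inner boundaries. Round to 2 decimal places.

At z = 7.68 mm: the r=4 sphere slices to a regular 24-gon of circumradius 1.568 (√(r²−h²) with h=3.68 from center) (perimeter = 2·24·1.568·sin(180°/24) = 9.82 mm); the sphere at (-3, 5): section is a regular 24-gon, circumradius = √(r²−h²) = √(9²−8.68²) = 2.379 (perimeter = 2·24·2.379·sin(180°/24) = 14.90 mm); the r=8.5 cylinder at (12.5, -3.5) contributes a regular 24-gon of circumradius 8.5 (perimeter = 2·24·8.500·sin(180°/24) = 53.25 mm); the sphere at (16, 5.5) is not intersected at this z (|z−center|=9.680 > r=4.5); After the difference (first − rest): starting from the r=4 sphere, the r=9 sphere at (-3, 5) misses the remaining region (no effect); the r=8.5 cylinder at (12.5, -3.5) misses the remaining region (no effect) — boundary = 9.82 mm. Overall, the cross-section is a single solid region. Total boundary length (outer) = 9.82 mm.

9.82 mm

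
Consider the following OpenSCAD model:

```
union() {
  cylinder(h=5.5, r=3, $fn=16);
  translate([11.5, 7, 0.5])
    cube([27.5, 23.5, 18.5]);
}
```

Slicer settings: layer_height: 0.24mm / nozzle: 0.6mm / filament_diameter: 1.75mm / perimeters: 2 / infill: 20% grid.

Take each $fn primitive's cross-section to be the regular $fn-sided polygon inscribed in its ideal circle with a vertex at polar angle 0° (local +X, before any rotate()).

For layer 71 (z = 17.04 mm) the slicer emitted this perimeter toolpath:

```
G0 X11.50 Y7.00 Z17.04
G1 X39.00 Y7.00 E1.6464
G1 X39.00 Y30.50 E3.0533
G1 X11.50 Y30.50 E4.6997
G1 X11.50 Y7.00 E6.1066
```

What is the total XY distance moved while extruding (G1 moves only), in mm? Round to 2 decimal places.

Sum the Euclidean lengths of each G1 segment: total = 102.00 mm.

102.00 mm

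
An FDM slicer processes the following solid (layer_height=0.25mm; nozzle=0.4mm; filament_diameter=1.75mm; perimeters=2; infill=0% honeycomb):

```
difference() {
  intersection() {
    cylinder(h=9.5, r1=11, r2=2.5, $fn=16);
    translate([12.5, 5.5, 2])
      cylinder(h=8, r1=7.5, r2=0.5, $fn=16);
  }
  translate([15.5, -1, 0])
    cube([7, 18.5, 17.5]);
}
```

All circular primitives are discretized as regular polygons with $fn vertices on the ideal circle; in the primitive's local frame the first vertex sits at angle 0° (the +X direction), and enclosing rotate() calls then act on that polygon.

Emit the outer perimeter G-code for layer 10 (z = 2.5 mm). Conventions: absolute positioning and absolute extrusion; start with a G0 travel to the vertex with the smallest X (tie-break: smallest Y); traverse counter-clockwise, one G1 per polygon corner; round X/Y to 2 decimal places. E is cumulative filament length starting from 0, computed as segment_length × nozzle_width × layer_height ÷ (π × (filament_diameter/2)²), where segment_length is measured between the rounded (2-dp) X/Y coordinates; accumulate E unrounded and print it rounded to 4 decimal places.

G0 X5.44 Y5.50 Z2.50
G1 X5.98 Y2.80 E0.1145
G1 X7.51 Y0.51 E0.2290
G1 X8.70 Y-0.29 E0.2886
G1 X8.76 Y0.00 E0.3009
G1 X8.10 Y3.35 E0.4429
G1 X6.20 Y6.20 E0.5853
G1 X5.65 Y6.56 E0.6126
G1 X5.44 Y5.50 E0.6575

At z = 2.5 mm: the cone: at t=0.263 of its height the radius interpolates to r₁+(r₂−r₁)t = 8.763, giving a regular 16-gon of that circumradius; the cone at (12.5, 5.5): at t=0.062 of its height the radius interpolates to r₁+(r₂−r₁)t = 7.062, giving a regular 16-gon of that circumradius; Taking the intersection: the cone at (12.5, 5.5) partially overlaps the cone; clipping to the common part keeps 10.08 mm² — 1 connected region; the 7×18.5 cube at (15.5, -1) contributes its full rectangle; Subtracting the remaining from the first: starting from the result so far, the 7×18.5 cube at (15.5, -1) misses the remaining region (no effect) — 1 connected region. The outline is a single polygon with 8 vertices. Extrusion per mm of travel: 0.4 × 0.25 / (π × 0.875²) = 0.041575. Accumulating E over each segment gives final E = 0.6575.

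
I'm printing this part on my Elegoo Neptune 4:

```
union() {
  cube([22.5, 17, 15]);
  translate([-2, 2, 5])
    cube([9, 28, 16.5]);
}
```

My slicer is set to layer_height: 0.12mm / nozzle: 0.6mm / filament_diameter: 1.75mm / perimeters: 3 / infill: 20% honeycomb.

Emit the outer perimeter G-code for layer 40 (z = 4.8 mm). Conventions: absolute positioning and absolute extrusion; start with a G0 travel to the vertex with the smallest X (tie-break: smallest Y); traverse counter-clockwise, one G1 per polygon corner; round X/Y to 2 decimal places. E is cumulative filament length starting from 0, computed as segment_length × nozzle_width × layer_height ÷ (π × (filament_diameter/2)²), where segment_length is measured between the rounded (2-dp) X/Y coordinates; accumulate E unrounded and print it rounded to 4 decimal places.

At z = 4.8 mm: the cube is present — its section is the full 22.5×17 rectangle; the cube at (-2, 2) is absent (z outside [5, 21.5]); Merging all regions: only the 22.5×17 cube is present, so the union is just that shape — 1 connected region. The outline is a single polygon with 4 vertices. Extrusion per mm of travel: 0.6 × 0.12 / (π × 0.875²) = 0.029934. Accumulating E over each segment gives final E = 2.3648.

G0 X0.00 Y0.00 Z4.80
G1 X22.50 Y0.00 E0.6735
G1 X22.50 Y17.00 E1.1824
G1 X0.00 Y17.00 E1.8559
G1 X0.00 Y0.00 E2.3648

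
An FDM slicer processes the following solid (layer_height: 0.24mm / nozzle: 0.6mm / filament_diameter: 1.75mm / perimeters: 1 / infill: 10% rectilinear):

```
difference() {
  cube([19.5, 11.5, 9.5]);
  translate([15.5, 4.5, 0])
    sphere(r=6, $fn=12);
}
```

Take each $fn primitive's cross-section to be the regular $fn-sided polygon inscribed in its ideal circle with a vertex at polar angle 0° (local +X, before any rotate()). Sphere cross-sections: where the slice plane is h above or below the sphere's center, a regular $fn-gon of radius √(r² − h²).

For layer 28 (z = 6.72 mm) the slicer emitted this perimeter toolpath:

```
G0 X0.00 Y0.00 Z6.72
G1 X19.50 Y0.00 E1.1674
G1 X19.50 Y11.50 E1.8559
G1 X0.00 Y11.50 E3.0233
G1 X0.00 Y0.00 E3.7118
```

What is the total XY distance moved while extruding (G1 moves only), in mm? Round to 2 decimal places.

62.00 mm

Sum the Euclidean lengths of each G1 segment: total = 62.00 mm.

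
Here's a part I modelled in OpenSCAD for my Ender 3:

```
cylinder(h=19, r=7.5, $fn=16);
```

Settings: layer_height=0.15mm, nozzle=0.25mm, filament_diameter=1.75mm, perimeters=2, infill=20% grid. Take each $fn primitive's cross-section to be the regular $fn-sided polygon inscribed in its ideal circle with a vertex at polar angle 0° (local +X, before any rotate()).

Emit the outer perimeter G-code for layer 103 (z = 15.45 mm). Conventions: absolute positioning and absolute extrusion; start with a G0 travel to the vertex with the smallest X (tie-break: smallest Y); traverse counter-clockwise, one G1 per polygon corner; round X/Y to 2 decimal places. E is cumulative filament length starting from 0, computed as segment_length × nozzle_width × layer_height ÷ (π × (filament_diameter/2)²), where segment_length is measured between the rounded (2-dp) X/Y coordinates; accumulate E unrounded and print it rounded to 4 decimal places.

G0 X-7.50 Y0.00 Z15.45
G1 X-6.93 Y-2.87 E0.0456
G1 X-5.30 Y-5.30 E0.0912
G1 X-2.87 Y-6.93 E0.1369
G1 X0.00 Y-7.50 E0.1825
G1 X2.87 Y-6.93 E0.2281
G1 X5.30 Y-5.30 E0.2737
G1 X6.93 Y-2.87 E0.3193
G1 X7.50 Y0.00 E0.3650
G1 X6.93 Y2.87 E0.4106
G1 X5.30 Y5.30 E0.4562
G1 X2.87 Y6.93 E0.5018
G1 X0.00 Y7.50 E0.5474
G1 X-2.87 Y6.93 E0.5930
G1 X-5.30 Y5.30 E0.6387
G1 X-6.93 Y2.87 E0.6843
G1 X-7.50 Y0.00 E0.7299

At z = 15.45 mm: the r=7.5 cylinder contributes a regular 16-gon of circumradius 7.5. The outline is a single polygon with 16 vertices. Extrusion per mm of travel: 0.25 × 0.15 / (π × 0.875²) = 0.015591. Accumulating E over each segment gives final E = 0.7299.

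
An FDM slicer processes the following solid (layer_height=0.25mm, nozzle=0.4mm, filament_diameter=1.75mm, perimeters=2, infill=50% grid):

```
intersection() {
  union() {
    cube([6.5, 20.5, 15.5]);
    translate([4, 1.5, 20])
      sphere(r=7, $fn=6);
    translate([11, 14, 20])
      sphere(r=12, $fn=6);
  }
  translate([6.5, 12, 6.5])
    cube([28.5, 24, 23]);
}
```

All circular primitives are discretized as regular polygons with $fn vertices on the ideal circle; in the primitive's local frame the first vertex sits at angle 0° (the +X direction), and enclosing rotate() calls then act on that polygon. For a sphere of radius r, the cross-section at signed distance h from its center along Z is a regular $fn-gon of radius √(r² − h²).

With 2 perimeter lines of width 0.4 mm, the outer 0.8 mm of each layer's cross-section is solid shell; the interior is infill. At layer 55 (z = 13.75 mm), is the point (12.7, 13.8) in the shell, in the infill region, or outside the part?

infill

At z = 13.75 mm: the cube (footprint 6.5×20.5) is included at this height; the sphere at (4, 1.5): section is a regular 6-gon, circumradius = √(r²−h²) = √(7²−6.25²) = 3.152; the r=12 sphere at (11, 14) slices to a regular 6-gon of circumradius 10.244 (√(r²−h²) with h=6.25 from center); Merging all regions: the regions partially overlap (shared area 73.71 mm²), so overlapping operands fuse into one piece — 1 connected region; the 28.5×24 cube at (6.5, 12) contributes its full rectangle; Taking the intersection: the 28.5×24 cube at (6.5, 12) partially overlaps the result so far; clipping to the common part keeps 136.41 mm² — 1 connected region. Overall, the cross-section is a single solid region. The nearest boundary edge runs (20.09, 12.00)→(6.50, 12.00); distance from the point to it = 1.80 mm. The point is inside the cross-section and 1.80 mm from the nearest boundary — more than the 0.8 mm shell width (2 × 0.4), so it's in the infill interior.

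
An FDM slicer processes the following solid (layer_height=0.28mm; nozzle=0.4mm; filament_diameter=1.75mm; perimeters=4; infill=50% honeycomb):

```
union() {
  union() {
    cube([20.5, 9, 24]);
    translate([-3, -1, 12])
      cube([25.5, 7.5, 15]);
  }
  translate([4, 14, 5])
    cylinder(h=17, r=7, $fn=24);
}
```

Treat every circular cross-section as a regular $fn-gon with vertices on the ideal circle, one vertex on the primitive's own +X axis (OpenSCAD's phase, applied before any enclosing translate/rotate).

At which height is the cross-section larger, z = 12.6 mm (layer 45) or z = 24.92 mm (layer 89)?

layer 45 (z = 12.6 mm)

Layer 45 (z = 12.6): the 20.5×9 cube contributes its full rectangle (area 184.50 mm²); the cube at (-3, -1) (footprint 25.5×7.5) is included at this height (area 191.25 mm²); Combining (union): the regions partially overlap — summed areas 375.75 mm² minus the doubly-counted overlap 133.25 mm² gives 242.50 mm² — area = 242.50 mm²; the r=7 cylinder at (4, 14) contributes a regular 24-gon of circumradius 7 (area = (24/2)·7.000²·sin(360°/24) = 152.19 mm²); Taking the union: the regions partially overlap — summed areas 394.69 mm² minus the doubly-counted overlap 12.75 mm² gives 381.93 mm² — area = 381.93 mm². So its area = 381.93 mm². Layer 89 (z = 24.92): the cube does not reach this height (z outside [0, 24]); the cube at (-3, -1) is present — its section is the full 25.5×7.5 rectangle (area 191.25 mm²); Taking the union: only the 25.5×7.5 cube at (-3, -1) is present, so the union is just that shape — area = 191.25 mm²; the cylinder at (4, 14) is absent (z outside [5, 22]); Combining (union): only the result so far is present, so the union is just that shape — area = 191.25 mm². So its area = 191.25 mm². Layer 45 is larger (381.93 vs 191.25 mm²).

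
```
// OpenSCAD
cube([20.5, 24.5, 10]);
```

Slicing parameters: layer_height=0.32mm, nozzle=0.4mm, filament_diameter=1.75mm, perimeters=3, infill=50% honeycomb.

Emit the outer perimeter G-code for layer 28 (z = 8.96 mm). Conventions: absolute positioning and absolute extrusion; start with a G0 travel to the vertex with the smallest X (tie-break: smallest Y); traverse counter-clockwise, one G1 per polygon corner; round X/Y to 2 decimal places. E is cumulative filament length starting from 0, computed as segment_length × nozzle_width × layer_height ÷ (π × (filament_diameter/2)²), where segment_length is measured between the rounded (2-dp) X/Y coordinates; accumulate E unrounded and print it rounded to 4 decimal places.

At z = 8.96 mm: the 20.5×24.5 cube contributes its full rectangle. The outline is a single polygon with 4 vertices. Extrusion per mm of travel: 0.4 × 0.32 / (π × 0.875²) = 0.053216. Accumulating E over each segment gives final E = 4.7895.

G0 X0.00 Y0.00 Z8.96
G1 X20.50 Y0.00 E1.0909
G1 X20.50 Y24.50 E2.3947
G1 X0.00 Y24.50 E3.4857
G1 X0.00 Y0.00 E4.7895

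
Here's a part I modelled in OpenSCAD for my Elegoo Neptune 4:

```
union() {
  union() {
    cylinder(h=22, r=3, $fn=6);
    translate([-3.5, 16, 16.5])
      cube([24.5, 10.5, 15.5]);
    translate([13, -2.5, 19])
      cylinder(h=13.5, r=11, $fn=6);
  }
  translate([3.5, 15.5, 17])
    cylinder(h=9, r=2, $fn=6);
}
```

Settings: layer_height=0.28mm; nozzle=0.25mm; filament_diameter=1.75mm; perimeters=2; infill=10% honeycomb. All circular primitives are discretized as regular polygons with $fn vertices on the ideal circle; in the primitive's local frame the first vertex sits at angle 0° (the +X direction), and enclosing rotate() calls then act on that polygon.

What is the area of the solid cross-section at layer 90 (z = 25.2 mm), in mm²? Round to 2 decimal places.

578.67 mm²

At z = 25.2 mm: the cylinder does not reach this height (z outside [0, 22]); the cube at (-3.5, 16) is present — its section is the full 24.5×10.5 rectangle (area 257.25 mm²); the cylinder at (13, -2.5): section is a regular 6-gon, circumradius r=11 (area = (6/2)·11.000²·sin(360°/6) = 314.37 mm²); Combining (union): the 2 present regions are separate (no shared area or edge), so areas and boundary lengths simply add and each stays a separate island — area = 571.62 mm²; the r=2 cylinder at (3.5, 15.5) gives a regular 6-gon of circumradius 2 (constant along its height) (area = (6/2)·2.000²·sin(360°/6) = 10.39 mm²); Combining (union): the regions partially overlap — summed areas 582.01 mm² minus the doubly-counted overlap 3.34 mm² gives 578.67 mm² — area = 578.67 mm². Overall, the cross-section has 2 separate islands. Net area = 578.67 mm².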